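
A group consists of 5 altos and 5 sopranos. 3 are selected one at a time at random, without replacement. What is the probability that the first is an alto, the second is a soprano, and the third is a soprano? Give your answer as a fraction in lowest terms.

5/36

Multiply the conditional probabilities at each draw: 5/10 · 5/9 · 4/8 = 100/720 = 5/36.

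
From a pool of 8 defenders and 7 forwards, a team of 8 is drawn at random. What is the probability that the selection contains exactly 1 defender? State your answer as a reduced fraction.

8/6435

The sample space is all 8-subsets of the 15: C(15,8) = 6435.
Selections with exactly 1 defender: choose 1 of the 8 defenders and 7 of the 7 forwards, C(8,1)·C(7,7) = 8·1 = 8.
Probability = 8/6435.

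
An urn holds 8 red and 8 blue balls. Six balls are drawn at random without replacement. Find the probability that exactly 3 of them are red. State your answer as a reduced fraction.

56/143

Total number of selections: C(16,6) = 8008.
Selections with exactly 3 red: choose 3 of the 8 red and 3 of the 8 blue, C(8,3)·C(8,3) = 56·56 = 3136.
Probability = 3136/8008 = 56/143.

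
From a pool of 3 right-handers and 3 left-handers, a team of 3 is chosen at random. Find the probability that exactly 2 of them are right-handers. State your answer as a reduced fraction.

9/20

The sample space is all 3-subsets of the 6: C(6,3) = 20.
Selections with exactly 2 right-handers: choose 2 of the 3 right-handers and 1 of the 3 left-handers, C(3,2)·C(3,1) = 3·3 = 9.
Probability = 9/20.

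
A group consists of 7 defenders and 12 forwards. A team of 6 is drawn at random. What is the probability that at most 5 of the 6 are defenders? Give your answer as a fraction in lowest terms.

Total selections: C(19,6) = 27132.
The complement is exactly 6 defenders: C(7,6)·C(12,0) = 7.
Probability = 1 − 7/27132 = 27125/27132 = 3875/3876.

3875/3876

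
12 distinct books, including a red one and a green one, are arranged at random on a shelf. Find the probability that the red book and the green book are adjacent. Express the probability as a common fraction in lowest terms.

There are 12! = 479001600 arrangements.
Treat the red book and the green book as a block: 11! arrangements of the blocks × 2 orders within the block = 2·39916800 = 79833600.
Probability = 79833600/479001600 = 1/6.

1/6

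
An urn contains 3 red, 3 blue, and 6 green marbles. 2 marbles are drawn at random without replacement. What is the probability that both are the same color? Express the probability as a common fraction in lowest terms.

7/22

There are C(12,2) = 66 ways to draw 2 marbles.
All same color: C(3,2) + C(3,2) + C(6,2) = 3 + 3 + 15 = 21.
Probability = 21/66 = 7/22.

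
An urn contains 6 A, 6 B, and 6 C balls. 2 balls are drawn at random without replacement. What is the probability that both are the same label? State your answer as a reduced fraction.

There are C(18,2) = 153 ways to draw 2 balls.
All same label: C(6,2) + C(6,2) + C(6,2) = 15 + 15 + 15 = 45.
Probability = 45/153 = 5/17.

5/17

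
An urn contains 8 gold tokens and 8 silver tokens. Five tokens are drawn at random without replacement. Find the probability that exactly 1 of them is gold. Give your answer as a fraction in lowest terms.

There are C(16,5) = 4368 ways to choose 5 from 16.
Selections with exactly 1 gold: choose 1 of the 8 gold and 4 of the 8 silver, C(8,1)·C(8,4) = 8·70 = 560.
Probability = 560/4368 = 5/39.

5/39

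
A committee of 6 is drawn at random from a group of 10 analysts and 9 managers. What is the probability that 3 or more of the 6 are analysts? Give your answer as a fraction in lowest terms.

Total selections: C(19,6) = 27132.
Favorable selections (3 or more analysts): C(10,3)·C(9,3) + C(10,4)·C(9,2) + C(10,5)·C(9,1) + C(10,6)·C(9,0) = 10080 + 7560 + 2268 + 210 = 20118.
Probability = 20118/27132 = 479/646.

479/646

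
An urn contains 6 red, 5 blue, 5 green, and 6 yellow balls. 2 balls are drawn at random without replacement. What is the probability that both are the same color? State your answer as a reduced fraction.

50/231

There are C(22,2) = 231 ways to draw 2 balls.
All same color: C(6,2) + C(5,2) + C(5,2) + C(6,2) = 15 + 10 + 10 + 15 = 50.
Probability = 50/231.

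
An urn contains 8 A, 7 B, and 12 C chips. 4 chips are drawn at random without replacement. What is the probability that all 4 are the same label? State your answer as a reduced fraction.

There are C(27,4) = 17550 ways to draw 4 chips.
All same label: C(8,4) + C(7,4) + C(12,4) = 70 + 35 + 495 = 600.
Probability = 600/17550 = 4/117.

4/117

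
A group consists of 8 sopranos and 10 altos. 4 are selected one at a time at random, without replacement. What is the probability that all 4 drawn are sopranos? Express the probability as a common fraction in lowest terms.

Multiply the conditional probabilities at each draw: 8/18 · 7/17 · 6/16 · 5/15 = 1680/73440 = 7/306.

7/306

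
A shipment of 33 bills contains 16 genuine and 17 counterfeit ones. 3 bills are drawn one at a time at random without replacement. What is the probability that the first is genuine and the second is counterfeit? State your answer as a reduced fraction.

17/66

Multiply the conditional probabilities at each draw: 16/33 · 17/32 = 272/1056 = 17/66.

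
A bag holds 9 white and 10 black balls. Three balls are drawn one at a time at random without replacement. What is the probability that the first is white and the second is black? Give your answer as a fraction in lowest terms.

5/19

Multiply the conditional probabilities at each draw: 9/19 · 10/18 = 90/342 = 5/19.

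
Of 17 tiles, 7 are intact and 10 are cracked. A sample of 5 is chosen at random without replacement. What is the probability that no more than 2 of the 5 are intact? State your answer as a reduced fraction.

303/442

There are C(17,5) = 6188 ways to choose the 5.
Favorable selections (no more than 2 intact): C(7,0)·C(10,5) + C(7,1)·C(10,4) + C(7,2)·C(10,3) = 252 + 1470 + 2520 = 4242.
Probability = 4242/6188 = 303/442.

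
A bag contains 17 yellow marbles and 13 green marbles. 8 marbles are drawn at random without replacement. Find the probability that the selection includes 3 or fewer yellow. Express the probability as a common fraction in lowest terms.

649/3335

Total selections: C(30,8) = 5852925.
Favorable selections (3 or fewer yellow): C(17,0)·C(13,8) + C(17,1)·C(13,7) + C(17,2)·C(13,6) + C(17,3)·C(13,5) = 1287 + 29172 + 233376 + 875160 = 1138995.
Probability = 1138995/5852925 = 649/3335.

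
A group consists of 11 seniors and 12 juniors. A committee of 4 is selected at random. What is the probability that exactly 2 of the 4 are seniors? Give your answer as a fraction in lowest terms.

There are C(23,4) = 8855 ways to choose 4 from 23.
Selections with exactly 2 seniors: choose 2 of the 11 seniors and 2 of the 12 juniors, C(11,2)·C(12,2) = 55·66 = 3630.
Probability = 3630/8855 = 66/161.

66/161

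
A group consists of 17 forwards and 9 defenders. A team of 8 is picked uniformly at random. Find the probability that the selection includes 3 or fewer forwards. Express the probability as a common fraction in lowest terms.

3909/62491

There are C(26,8) = 1562275 ways to choose the 8.
Favorable selections (3 or fewer forwards): C(17,0)·C(9,8) + C(17,1)·C(9,7) + C(17,2)·C(9,6) + C(17,3)·C(9,5) = 9 + 612 + 11424 + 85680 = 97725.
Probability = 97725/1562275 = 3909/62491.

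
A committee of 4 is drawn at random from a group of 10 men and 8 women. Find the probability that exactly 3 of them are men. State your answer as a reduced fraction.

16/51

There are C(18,4) = 3060 ways to choose 4 from 18.
Selections with exactly 3 men: choose 3 of the 10 men and 1 of the 8 women, C(10,3)·C(8,1) = 120·8 = 960.
Probability = 960/3060 = 16/51.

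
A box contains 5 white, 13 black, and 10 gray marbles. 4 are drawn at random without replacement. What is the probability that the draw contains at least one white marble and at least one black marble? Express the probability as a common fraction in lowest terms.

There are C(28,4) = 20475 possible draws.
By inclusion-exclusion on the complements, draws missing all white or all black: C(23,4) + C(15,4) − C(10,4) = 8855 + 1365 − 210 = 10010.
So draws with at least one of each: 20475 − 10010 = 10465, probability 10465/20475 = 23/45.

23/45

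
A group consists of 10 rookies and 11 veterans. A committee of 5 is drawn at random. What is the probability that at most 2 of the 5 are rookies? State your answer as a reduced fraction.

There are C(21,5) = 20349 ways to choose the 5.
Favorable selections (at most 2 rookies): C(10,0)·C(11,5) + C(10,1)·C(11,4) + C(10,2)·C(11,3) = 462 + 3300 + 7425 = 11187.
Probability = 11187/20349 = 1243/2261.

1243/2261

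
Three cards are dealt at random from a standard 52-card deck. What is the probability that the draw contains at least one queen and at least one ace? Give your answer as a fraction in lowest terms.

188/5525

There are C(52,3) = 22100 possible draws.
By inclusion-exclusion on the complements, draws missing all queens or all aces: C(48,3) + C(48,3) − C(44,3) = 17296 + 17296 − 13244 = 21348.
So draws with at least one of each: 22100 − 21348 = 752, probability 752/22100 = 188/5525.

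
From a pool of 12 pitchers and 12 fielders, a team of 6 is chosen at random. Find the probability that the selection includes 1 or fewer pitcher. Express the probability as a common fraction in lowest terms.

Total selections: C(24,6) = 134596.
Favorable selections (1 or fewer pitcher): C(12,0)·C(12,6) + C(12,1)·C(12,5) = 924 + 9504 = 10428.
Probability = 10428/134596 = 237/3059.

237/3059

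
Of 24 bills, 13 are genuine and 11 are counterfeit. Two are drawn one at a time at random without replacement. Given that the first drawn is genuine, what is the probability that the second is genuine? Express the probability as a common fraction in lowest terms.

After removing one genuine, 23 remain: 12 genuine and 11 counterfeit.
So the probability the next is genuine is 12/23.

12/23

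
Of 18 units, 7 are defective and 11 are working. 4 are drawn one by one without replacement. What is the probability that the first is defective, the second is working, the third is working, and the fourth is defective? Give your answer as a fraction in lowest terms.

Multiply the conditional probabilities at each draw: 7/18 · 11/17 · 10/16 · 6/15 = 4620/73440 = 77/1224.

77/1224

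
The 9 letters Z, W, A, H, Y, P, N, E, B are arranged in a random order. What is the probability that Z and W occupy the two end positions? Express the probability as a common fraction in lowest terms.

There are 9! = 362880 arrangements.
Place Z and W at the ends in 2 ways, arrange the remaining 7 in 7! = 5040 ways: 2·5040 = 10080.
Probability = 10080/362880 = 1/36.

1/36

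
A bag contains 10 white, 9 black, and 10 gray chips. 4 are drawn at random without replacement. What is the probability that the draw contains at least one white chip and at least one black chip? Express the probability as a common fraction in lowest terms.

There are C(29,4) = 23751 possible draws.
By inclusion-exclusion on the complements, draws missing all white or all black: C(19,4) + C(20,4) − C(10,4) = 3876 + 4845 − 210 = 8511.
So draws with at least one of each: 23751 − 8511 = 15240, probability 15240/23751 = 5080/7917.

5080/7917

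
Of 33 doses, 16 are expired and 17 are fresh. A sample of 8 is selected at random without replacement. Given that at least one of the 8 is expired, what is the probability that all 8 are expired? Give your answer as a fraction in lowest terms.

45/48461

Work in counts. Selections with at least one expired: C(33,8) − C(17,8) = 13884156 − 24310 = 13859846.
Of those, selections where all 8 are expired: C(16,8) = 12870.
Conditional probability = 12870/13859846 = 45/48461.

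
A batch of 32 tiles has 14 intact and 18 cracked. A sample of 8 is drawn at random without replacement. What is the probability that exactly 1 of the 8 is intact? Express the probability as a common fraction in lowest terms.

The sample space is all 8-subsets of the 32: C(32,8) = 10518300.
Selections with exactly 1 intact: choose 1 of the 14 intact and 7 of the 18 cracked, C(14,1)·C(18,7) = 14·31824 = 445536.
Probability = 445536/10518300 = 952/22475.

952/22475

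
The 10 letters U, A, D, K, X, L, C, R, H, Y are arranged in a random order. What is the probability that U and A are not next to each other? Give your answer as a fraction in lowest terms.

4/5

There are 10! = 3628800 arrangements.
Arrangements with U and A adjacent: 2·9! = 725760.
So not adjacent: 3628800 − 725760 = 2903040, probability 2903040/3628800 = 4/5.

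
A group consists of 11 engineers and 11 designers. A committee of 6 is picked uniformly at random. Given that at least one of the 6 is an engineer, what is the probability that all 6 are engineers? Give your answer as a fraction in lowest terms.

2/321

Work in counts. Selections with at least one engineer: C(22,6) − C(11,6) = 74613 − 462 = 74151.
Of those, selections where all 6 are engineers: C(11,6) = 462.
Conditional probability = 462/74151 = 2/321.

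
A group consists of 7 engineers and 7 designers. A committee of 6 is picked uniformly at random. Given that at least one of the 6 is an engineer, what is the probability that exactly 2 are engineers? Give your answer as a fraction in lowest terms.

Work in counts. Selections with at least one engineer: C(14,6) − C(7,6) = 3003 − 7 = 2996.
Of those, selections where exactly 2 are engineers: C(7,2)·C(7,4) = 21·35 = 735.
Conditional probability = 735/2996 = 105/428.

105/428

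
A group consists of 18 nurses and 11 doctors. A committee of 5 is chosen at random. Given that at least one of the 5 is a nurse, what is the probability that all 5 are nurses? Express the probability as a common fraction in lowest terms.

Work in counts. Selections with at least one nurse: C(29,5) − C(11,5) = 118755 − 462 = 118293.
Of those, selections where all 5 are nurses: C(18,5) = 8568.
Conditional probability = 8568/118293 = 408/5633.

408/5633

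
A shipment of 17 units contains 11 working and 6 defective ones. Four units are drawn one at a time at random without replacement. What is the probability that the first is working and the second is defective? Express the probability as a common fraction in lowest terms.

Multiply the conditional probabilities at each draw: 11/17 · 6/16 = 66/272 = 33/136.

33/136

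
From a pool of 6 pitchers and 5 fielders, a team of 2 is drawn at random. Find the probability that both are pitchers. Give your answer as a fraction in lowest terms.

3/11

There are C(11,2) = 55 possible selections.
Selections with all pitchers: C(6,2) = 15.
Probability = 15/55 = 3/11.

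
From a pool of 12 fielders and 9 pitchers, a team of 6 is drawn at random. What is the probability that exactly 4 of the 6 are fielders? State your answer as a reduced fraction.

1485/4522

Total number of selections: C(21,6) = 54264.
Selections with exactly 4 fielders: choose 4 of the 12 fielders and 2 of the 9 pitchers, C(12,4)·C(9,2) = 495·36 = 17820.
Probability = 17820/54264 = 1485/4522.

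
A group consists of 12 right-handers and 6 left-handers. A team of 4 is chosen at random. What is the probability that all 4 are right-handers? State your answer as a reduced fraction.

11/68

There are C(18,4) = 3060 possible selections.
Selections with all right-handers: C(12,4) = 495.
Probability = 495/3060 = 11/68.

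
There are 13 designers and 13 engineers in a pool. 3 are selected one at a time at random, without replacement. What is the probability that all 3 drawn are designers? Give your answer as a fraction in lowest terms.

Multiply the conditional probabilities at each draw: 13/26 · 12/25 · 11/24 = 1716/15600 = 11/100.

11/100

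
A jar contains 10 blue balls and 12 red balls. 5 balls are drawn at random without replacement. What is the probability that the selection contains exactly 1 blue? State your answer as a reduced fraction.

25/133

The sample space is all 5-subsets of the 22: C(22,5) = 26334.
Selections with exactly 1 blue: choose 1 of the 10 blue and 4 of the 12 red, C(10,1)·C(12,4) = 10·495 = 4950.
Probability = 4950/26334 = 25/133.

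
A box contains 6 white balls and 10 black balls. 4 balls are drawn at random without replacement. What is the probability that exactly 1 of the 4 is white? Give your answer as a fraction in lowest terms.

36/91

There are C(16,4) = 1820 ways to choose 4 from 16.
Selections with exactly 1 white: choose 1 of the 6 white and 3 of the 10 black, C(6,1)·C(10,3) = 6·120 = 720.
Probability = 720/1820 = 36/91.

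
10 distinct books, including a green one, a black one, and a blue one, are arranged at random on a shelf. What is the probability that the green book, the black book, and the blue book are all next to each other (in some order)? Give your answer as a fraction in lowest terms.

1/15

There are 10! = 3628800 arrangements.
Treat the three as one block: 8! placements × 3! orders within the block = 40320·6 = 241920.
Probability = 241920/3628800 = 1/15.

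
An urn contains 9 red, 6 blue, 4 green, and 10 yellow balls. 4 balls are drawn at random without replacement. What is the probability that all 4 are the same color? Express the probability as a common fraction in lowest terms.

352/23751

There are C(29,4) = 23751 ways to draw 4 balls.
All same color: C(9,4) + C(6,4) + C(4,4) + C(10,4) = 126 + 15 + 1 + 210 = 352.
Probability = 352/23751.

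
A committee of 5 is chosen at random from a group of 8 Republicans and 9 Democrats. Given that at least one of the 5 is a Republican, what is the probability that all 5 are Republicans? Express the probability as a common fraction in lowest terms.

4/433

Work in counts. Selections with at least one Republican: C(17,5) − C(9,5) = 6188 − 126 = 6062.
Of those, selections where all 5 are Republicans: C(8,5) = 56.
Conditional probability = 56/6062 = 4/433.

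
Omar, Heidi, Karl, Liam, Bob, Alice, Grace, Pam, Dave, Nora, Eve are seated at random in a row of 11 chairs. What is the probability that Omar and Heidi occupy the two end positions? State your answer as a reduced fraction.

1/55

There are 11! = 39916800 arrangements.
Place Omar and Heidi at the ends in 2 ways, arrange the remaining 9 in 9! = 362880 ways: 2·362880 = 725760.
Probability = 725760/39916800 = 1/55.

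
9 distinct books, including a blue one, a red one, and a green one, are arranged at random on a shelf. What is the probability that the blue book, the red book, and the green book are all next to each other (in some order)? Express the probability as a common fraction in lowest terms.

1/12

There are 9! = 362880 arrangements.
Treat the three as one block: 7! placements × 3! orders within the block = 5040·6 = 30240.
Probability = 30240/362880 = 1/12.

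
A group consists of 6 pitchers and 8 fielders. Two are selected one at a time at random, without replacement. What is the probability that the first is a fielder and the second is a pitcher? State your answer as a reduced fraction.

24/91

Multiply the conditional probabilities at each draw: 8/14 · 6/13 = 48/182 = 24/91.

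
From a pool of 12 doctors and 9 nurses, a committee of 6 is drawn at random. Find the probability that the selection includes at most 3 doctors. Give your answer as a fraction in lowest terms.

169/323

Total selections: C(21,6) = 54264.
Count the complement (more than 3 doctors): C(12,4)·C(9,2) + C(12,5)·C(9,1) + C(12,6)·C(9,0) = 17820 + 7128 + 924 = 25872.
Probability = 1 − 25872/54264 = 28392/54264 = 169/323.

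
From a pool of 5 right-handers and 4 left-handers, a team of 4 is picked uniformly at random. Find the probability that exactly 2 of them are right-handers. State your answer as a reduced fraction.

10/21

Total number of selections: C(9,4) = 126.
Selections with exactly 2 right-handers: choose 2 of the 5 right-handers and 2 of the 4 left-handers, C(5,2)·C(4,2) = 10·6 = 60.
Probability = 60/126 = 10/21.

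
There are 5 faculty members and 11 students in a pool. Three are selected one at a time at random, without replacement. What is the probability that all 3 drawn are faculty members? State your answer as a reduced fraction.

Multiply the conditional probabilities at each draw: 5/16 · 4/15 · 3/14 = 60/3360 = 1/56.

1/56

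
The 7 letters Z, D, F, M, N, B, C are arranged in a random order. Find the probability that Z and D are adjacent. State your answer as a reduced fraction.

2/7

There are 7! = 5040 arrangements.
Treat Z and D as a block: 6! arrangements of the blocks × 2 orders within the block = 2·720 = 1440.
Probability = 1440/5040 = 2/7.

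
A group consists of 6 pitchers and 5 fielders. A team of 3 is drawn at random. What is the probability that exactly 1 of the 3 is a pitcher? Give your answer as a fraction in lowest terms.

4/11

The sample space is all 3-subsets of the 11: C(11,3) = 165.
Selections with exactly 1 pitcher: choose 1 of the 6 pitchers and 2 of the 5 fielders, C(6,1)·C(5,2) = 6·10 = 60.
Probability = 60/165 = 4/11.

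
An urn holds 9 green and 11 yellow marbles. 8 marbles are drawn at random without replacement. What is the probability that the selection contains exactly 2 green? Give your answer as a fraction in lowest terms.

There are C(20,8) = 125970 ways to choose 8 from 20.
Selections with exactly 2 green: choose 2 of the 9 green and 6 of the 11 yellow, C(9,2)·C(11,6) = 36·462 = 16632.
Probability = 16632/125970 = 2772/20995.

2772/20995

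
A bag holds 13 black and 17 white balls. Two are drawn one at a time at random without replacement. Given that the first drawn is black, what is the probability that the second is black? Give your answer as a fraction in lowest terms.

After removing one black, 29 remain: 12 black and 17 white.
So the probability the next is black is 12/29.

12/29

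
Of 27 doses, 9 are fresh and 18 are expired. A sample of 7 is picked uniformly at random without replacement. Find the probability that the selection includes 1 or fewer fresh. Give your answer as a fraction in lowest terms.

Total selections: C(27,7) = 888030.
Favorable selections (1 or fewer fresh): C(9,0)·C(18,7) + C(9,1)·C(18,6) = 31824 + 167076 = 198900.
Probability = 198900/888030 = 170/759.

170/759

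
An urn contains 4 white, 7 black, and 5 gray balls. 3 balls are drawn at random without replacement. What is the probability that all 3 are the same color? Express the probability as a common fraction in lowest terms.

7/80

There are C(16,3) = 560 ways to draw 3 balls.
All same color: C(4,3) + C(7,3) + C(5,3) = 4 + 35 + 10 = 49.
Probability = 49/560 = 7/80.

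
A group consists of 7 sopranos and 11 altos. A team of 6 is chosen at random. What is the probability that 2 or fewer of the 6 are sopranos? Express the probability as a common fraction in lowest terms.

There are C(18,6) = 18564 ways to choose the 6.
Favorable selections (2 or fewer sopranos): C(7,0)·C(11,6) + C(7,1)·C(11,5) + C(7,2)·C(11,4) = 462 + 3234 + 6930 = 10626.
Probability = 10626/18564 = 253/442.

253/442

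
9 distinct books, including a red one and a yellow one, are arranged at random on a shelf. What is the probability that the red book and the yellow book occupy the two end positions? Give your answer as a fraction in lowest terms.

1/36

There are 9! = 362880 arrangements.
Place the red book and the yellow book at the ends in 2 ways, arrange the remaining 7 in 7! = 5040 ways: 2·5040 = 10080.
Probability = 10080/362880 = 1/36.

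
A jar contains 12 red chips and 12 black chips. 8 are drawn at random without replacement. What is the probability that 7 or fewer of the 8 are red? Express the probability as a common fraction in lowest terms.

7424/7429

There are C(24,8) = 735471 ways to choose the 8.
The complement is exactly 8 red: C(12,8)·C(12,0) = 495.
Probability = 1 − 495/735471 = 734976/735471 = 7424/7429.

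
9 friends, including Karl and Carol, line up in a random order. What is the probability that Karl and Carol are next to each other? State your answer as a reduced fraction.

There are 9! = 362880 arrangements.
Treat Karl and Carol as a block: 8! arrangements of the blocks × 2 orders within the block = 2·40320 = 80640.
Probability = 80640/362880 = 2/9.

2/9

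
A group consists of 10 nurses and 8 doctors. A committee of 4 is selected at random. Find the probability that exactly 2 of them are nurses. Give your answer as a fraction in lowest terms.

7/17

Total number of selections: C(18,4) = 3060.
Selections with exactly 2 nurses: choose 2 of the 10 nurses and 2 of the 8 doctors, C(10,2)·C(8,2) = 45·28 = 1260.
Probability = 1260/3060 = 7/17.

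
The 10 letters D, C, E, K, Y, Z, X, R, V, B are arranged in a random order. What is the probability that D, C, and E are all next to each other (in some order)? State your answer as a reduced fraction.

There are 10! = 3628800 arrangements.
Treat the three as one block: 8! placements × 3! orders within the block = 40320·6 = 241920.
Probability = 241920/3628800 = 1/15.

1/15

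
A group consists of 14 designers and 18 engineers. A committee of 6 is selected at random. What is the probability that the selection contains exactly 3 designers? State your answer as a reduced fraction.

The sample space is all 6-subsets of the 32: C(32,6) = 906192.
Selections with exactly 3 designers: choose 3 of the 14 designers and 3 of the 18 engineers, C(14,3)·C(18,3) = 364·816 = 297024.
Probability = 297024/906192 = 884/2697.

884/2697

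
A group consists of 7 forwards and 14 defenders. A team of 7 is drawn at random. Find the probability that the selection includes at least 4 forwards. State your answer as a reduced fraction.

1475/11628

There are C(21,7) = 116280 ways to choose the 7.
Favorable selections (at least 4 forwards): C(7,4)·C(14,3) + C(7,5)·C(14,2) + C(7,6)·C(14,1) + C(7,7)·C(14,0) = 12740 + 1911 + 98 + 1 = 14750.
Probability = 14750/116280 = 1475/11628.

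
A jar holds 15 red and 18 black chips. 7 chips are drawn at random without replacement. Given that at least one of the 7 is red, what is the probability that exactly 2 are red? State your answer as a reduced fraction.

Work in counts. Selections with at least one red: C(33,7) − C(18,7) = 4272048 − 31824 = 4240224.
Of those, selections where exactly 2 are red: C(15,2)·C(18,5) = 105·8568 = 899640.
Conditional probability = 899640/4240224 = 12495/58892.

12495/58892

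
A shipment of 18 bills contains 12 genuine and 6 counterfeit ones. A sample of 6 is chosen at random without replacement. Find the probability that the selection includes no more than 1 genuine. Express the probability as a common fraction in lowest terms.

73/18564

There are C(18,6) = 18564 ways to choose the 6.
Favorable selections (no more than 1 genuine): C(12,0)·C(6,6) + C(12,1)·C(6,5) = 1 + 72 = 73.
Probability = 73/18564.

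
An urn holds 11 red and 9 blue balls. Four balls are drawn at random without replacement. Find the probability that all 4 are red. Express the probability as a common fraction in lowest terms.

22/323

There are C(20,4) = 4845 possible selections.
Selections with all red: C(11,4) = 330.
Probability = 330/4845 = 22/323.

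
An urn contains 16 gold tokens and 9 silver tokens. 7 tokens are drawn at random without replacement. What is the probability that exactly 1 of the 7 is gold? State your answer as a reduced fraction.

336/120175

The sample space is all 7-subsets of the 25: C(25,7) = 480700.
Selections with exactly 1 gold: choose 1 of the 16 gold and 6 of the 9 silver, C(16,1)·C(9,6) = 16·84 = 1344.
Probability = 1344/480700 = 336/120175.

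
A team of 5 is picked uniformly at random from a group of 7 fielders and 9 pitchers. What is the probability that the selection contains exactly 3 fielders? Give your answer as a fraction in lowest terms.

15/52

The sample space is all 5-subsets of the 16: C(16,5) = 4368.
Selections with exactly 3 fielders: choose 3 of the 7 fielders and 2 of the 9 pitchers, C(7,3)·C(9,2) = 35·36 = 1260.
Probability = 1260/4368 = 15/52.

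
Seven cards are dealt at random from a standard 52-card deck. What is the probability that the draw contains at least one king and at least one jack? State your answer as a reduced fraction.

There are C(52,7) = 133784560 possible draws.
By inclusion-exclusion on the complements, draws missing all kings or all jacks: C(48,7) + C(48,7) − C(44,7) = 73629072 + 73629072 − 38320568 = 108937576.
So draws with at least one of each: 133784560 − 108937576 = 24846984, probability 24846984/133784560 = 3105873/16723070.

3105873/16723070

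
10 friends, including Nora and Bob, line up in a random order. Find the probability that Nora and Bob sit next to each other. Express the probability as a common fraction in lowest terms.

There are 10! = 3628800 arrangements.
Treat Nora and Bob as a block: 9! arrangements of the blocks × 2 orders within the block = 2·362880 = 725760.
Probability = 725760/3628800 = 1/5.

1/5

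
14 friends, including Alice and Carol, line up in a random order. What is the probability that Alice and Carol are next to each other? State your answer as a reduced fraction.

There are 14! = 87178291200 arrangements.
Treat Alice and Carol as a block: 13! arrangements of the blocks × 2 orders within the block = 2·6227020800 = 12454041600.
Probability = 12454041600/87178291200 = 1/7.

1/7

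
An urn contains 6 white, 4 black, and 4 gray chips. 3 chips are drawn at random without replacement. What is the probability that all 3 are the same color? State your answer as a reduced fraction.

1/13

There are C(14,3) = 364 ways to draw 3 chips.
All same color: C(6,3) + C(4,3) + C(4,3) = 20 + 4 + 4 = 28.
Probability = 28/364 = 1/13.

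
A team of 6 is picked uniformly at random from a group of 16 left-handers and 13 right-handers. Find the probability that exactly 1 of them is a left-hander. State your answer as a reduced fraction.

44/1015

There are C(29,6) = 475020 ways to choose 6 from 29.
Selections with exactly 1 left-hander: choose 1 of the 16 left-handers and 5 of the 13 right-handers, C(16,1)·C(13,5) = 16·1287 = 20592.
Probability = 20592/475020 = 44/1015.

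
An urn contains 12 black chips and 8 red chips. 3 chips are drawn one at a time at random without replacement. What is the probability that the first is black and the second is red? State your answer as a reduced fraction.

Multiply the conditional probabilities at each draw: 12/20 · 8/19 = 96/380 = 24/95.

24/95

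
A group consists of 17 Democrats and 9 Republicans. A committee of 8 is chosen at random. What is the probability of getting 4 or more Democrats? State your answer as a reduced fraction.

58582/62491

There are C(26,8) = 1562275 ways to choose the 8.
Favorable selections (4 or more Democrats): C(17,4)·C(9,4) + C(17,5)·C(9,3) + C(17,6)·C(9,2) + C(17,7)·C(9,1) + C(17,8)·C(9,0) = 299880 + 519792 + 445536 + 175032 + 24310 = 1464550.
Probability = 1464550/1562275 = 58582/62491.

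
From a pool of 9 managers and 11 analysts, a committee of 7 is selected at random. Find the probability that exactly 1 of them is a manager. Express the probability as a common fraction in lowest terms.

The sample space is all 7-subsets of the 20: C(20,7) = 77520.
Selections with exactly 1 manager: choose 1 of the 9 managers and 6 of the 11 analysts, C(9,1)·C(11,6) = 9·462 = 4158.
Probability = 4158/77520 = 693/12920.

693/12920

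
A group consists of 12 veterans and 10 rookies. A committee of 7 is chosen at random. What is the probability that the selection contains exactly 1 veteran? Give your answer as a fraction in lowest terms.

105/7106

The sample space is all 7-subsets of the 22: C(22,7) = 170544.
Selections with exactly 1 veteran: choose 1 of the 12 veterans and 6 of the 10 rookies, C(12,1)·C(10,6) = 12·210 = 2520.
Probability = 2520/170544 = 105/7106.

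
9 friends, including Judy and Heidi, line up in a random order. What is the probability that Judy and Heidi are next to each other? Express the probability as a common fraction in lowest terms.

2/9

There are 9! = 362880 arrangements.
Treat Judy and Heidi as a block: 8! arrangements of the blocks × 2 orders within the block = 2·40320 = 80640.
Probability = 80640/362880 = 2/9.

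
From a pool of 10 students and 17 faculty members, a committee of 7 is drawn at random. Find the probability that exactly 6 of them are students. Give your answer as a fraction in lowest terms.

There are C(27,7) = 888030 ways to choose 7 from 27.
Selections with exactly 6 students: choose 6 of the 10 students and 1 of the 17 faculty members, C(10,6)·C(17,1) = 210·17 = 3570.
Probability = 3570/888030 = 119/29601.

119/29601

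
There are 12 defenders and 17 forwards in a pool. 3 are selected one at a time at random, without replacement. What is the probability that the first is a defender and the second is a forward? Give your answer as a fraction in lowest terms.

51/203

Multiply the conditional probabilities at each draw: 12/29 · 17/28 = 204/812 = 51/203.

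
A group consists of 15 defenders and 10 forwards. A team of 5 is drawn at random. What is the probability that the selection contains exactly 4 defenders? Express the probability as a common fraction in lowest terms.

Total number of selections: C(25,5) = 53130.
Selections with exactly 4 defenders: choose 4 of the 15 defenders and 1 of the 10 forwards, C(15,4)·C(10,1) = 1365·10 = 13650.
Probability = 13650/53130 = 65/253.

65/253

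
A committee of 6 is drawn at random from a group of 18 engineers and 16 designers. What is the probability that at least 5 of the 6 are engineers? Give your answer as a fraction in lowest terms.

There are C(34,6) = 1344904 ways to choose the 6.
Favorable selections (at least 5 engineers): C(18,5)·C(16,1) + C(18,6)·C(16,0) = 137088 + 18564 = 155652.
Probability = 155652/1344904 = 2289/19778.

2289/19778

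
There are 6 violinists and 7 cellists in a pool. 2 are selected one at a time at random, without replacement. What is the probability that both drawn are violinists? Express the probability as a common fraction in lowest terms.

5/26

Multiply the conditional probabilities at each draw: 6/13 · 5/12 = 30/156 = 5/26.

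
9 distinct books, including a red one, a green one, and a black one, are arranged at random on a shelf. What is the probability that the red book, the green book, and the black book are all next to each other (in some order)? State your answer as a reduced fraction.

1/12

There are 9! = 362880 arrangements.
Treat the three as one block: 7! placements × 3! orders within the block = 5040·6 = 30240.
Probability = 30240/362880 = 1/12.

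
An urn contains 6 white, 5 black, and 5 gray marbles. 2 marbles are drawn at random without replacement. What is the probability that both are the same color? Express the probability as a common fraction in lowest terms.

7/24

There are C(16,2) = 120 ways to draw 2 marbles.
All same color: C(6,2) + C(5,2) + C(5,2) = 15 + 10 + 10 = 35.
Probability = 35/120 = 7/24.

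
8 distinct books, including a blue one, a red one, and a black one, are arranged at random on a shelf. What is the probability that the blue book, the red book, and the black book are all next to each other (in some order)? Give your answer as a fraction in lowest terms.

There are 8! = 40320 arrangements.
Treat the three as one block: 6! placements × 3! orders within the block = 720·6 = 4320.
Probability = 4320/40320 = 3/28.

3/28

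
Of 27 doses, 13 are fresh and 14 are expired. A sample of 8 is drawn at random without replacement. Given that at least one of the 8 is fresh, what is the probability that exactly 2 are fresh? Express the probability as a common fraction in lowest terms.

273/2584

Work in counts. Selections with at least one fresh: C(27,8) − C(14,8) = 2220075 − 3003 = 2217072.
Of those, selections where exactly 2 are fresh: C(13,2)·C(14,6) = 78·3003 = 234234.
Conditional probability = 234234/2217072 = 273/2584.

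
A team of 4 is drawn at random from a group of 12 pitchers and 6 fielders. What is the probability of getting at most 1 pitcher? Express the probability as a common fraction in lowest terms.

1/12

There are C(18,4) = 3060 ways to choose the 4.
Favorable selections (at most 1 pitcher): C(12,0)·C(6,4) + C(12,1)·C(6,3) = 15 + 240 = 255.
Probability = 255/3060 = 1/12.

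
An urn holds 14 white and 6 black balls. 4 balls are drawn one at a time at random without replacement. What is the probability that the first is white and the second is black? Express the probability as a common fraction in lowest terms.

21/95

Multiply the conditional probabilities at each draw: 14/20 · 6/19 = 84/380 = 21/95.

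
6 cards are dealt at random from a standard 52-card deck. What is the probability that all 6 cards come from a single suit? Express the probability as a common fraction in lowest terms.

There are C(52,6) = 20358520 possible 6-card hands.
Hands of one suit: 4 suits × C(13,6) = 4·1716 = 6864.
Probability = 6864/20358520 = 66/195755.

66/195755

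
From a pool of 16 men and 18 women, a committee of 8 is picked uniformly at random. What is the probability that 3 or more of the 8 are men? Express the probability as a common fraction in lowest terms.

16749/19778

There are C(34,8) = 18156204 ways to choose the 8.
Count the complement (fewer than 3 men): C(16,0)·C(18,8) + C(16,1)·C(18,7) + C(16,2)·C(18,6) = 43758 + 509184 + 2227680 = 2780622.
Probability = 1 − 2780622/18156204 = 15375582/18156204 = 16749/19778.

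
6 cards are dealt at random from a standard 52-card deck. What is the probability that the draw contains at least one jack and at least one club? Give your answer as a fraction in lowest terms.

6772177/20358520

There are C(52,6) = 20358520 possible draws.
By inclusion-exclusion on the complements, draws missing all jacks or all clubs: C(48,6) + C(39,6) − C(36,6) = 12271512 + 3262623 − 1947792 = 13586343.
So draws with at least one of each: 20358520 − 13586343 = 6772177, probability 6772177/20358520.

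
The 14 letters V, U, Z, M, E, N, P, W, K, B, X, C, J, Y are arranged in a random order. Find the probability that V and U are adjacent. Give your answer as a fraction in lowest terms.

There are 14! = 87178291200 arrangements.
Treat V and U as a block: 13! arrangements of the blocks × 2 orders within the block = 2·6227020800 = 12454041600.
Probability = 12454041600/87178291200 = 1/7.

1/7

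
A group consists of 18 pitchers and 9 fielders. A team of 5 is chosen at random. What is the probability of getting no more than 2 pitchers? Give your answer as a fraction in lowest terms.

847/4485

There are C(27,5) = 80730 ways to choose the 5.
Favorable selections (no more than 2 pitchers): C(18,0)·C(9,5) + C(18,1)·C(9,4) + C(18,2)·C(9,3) = 126 + 2268 + 12852 = 15246.
Probability = 15246/80730 = 847/4485.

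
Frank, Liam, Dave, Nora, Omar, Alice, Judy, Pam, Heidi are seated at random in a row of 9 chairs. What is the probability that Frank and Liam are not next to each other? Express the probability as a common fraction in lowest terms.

7/9

There are 9! = 362880 arrangements.
Arrangements with Frank and Liam adjacent: 2·8! = 80640.
So not adjacent: 362880 − 80640 = 282240, probability 282240/362880 = 7/9.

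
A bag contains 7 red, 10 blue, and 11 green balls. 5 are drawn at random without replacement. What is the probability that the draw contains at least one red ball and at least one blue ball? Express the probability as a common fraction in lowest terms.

There are C(28,5) = 98280 possible draws.
By inclusion-exclusion on the complements, draws missing all red or all blue: C(21,5) + C(18,5) − C(11,5) = 20349 + 8568 − 462 = 28455.
So draws with at least one of each: 98280 − 28455 = 69825, probability 69825/98280 = 665/936.

665/936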